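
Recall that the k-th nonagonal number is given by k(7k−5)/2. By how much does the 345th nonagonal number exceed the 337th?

19076

345·(7·345 − 5)/2 = 415725 and 337·(7·337 − 5)/2 = 396649.
Difference: 415725 − 396649 = 19076.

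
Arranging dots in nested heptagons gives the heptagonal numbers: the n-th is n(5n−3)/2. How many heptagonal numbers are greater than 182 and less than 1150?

The n-th heptagonal number is n(5n−3)/2.
Smallest index with value > 182: n = 9 (giving 189).
Largest index with value < 1150: n = 21 (giving 1071).
Indices 9 through 21: 13 terms.

13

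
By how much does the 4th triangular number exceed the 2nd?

4·5/2 = 10 and 2·3/2 = 3.
Difference: 10 − 3 = 7.

7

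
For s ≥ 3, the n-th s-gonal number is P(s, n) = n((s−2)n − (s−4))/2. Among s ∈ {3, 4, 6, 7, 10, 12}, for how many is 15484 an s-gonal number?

1

s = 3: P(3, 175) = 15400 and P(3, 176) = 15576; 15484 is not s-gonal.
s = 4: P(4, 124) = 15376 and P(4, 125) = 15625; 15484 is not s-gonal.
s = 6: P(6, 88) = 15400 and P(6, 89) = 15753; 15484 is not s-gonal.
s = 7: P(7, 79) = 15484. ✓
s = 10: P(10, 62) = 15190 and P(10, 63) = 15687; 15484 is not s-gonal.
s = 12: P(12, 56) = 15456 and P(12, 57) = 16017; 15484 is not s-gonal.
Hits: s ∈ {7} → 1.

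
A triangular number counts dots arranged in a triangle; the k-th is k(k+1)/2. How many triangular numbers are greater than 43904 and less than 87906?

The n-th triangular number is n(n+1)/2.
Smallest index with value > 43904: n = 296 (giving 43956).
Largest index with value < 87906: n = 418 (giving 87571).
Indices 296 through 418: 123 terms.

123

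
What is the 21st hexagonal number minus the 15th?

21·(2·21 − 1) = 861 and 15·(2·15 − 1) = 435.
Difference: 861 − 435 = 426.

426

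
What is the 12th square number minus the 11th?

23

n² − (n−1)² = 2n − 1, so 12² − 11² = 2·12 − 1 = 23.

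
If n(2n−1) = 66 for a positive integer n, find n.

6

Set n(2n−1) = 66, giving 2n² − n − 66 = 0.
So n = (1 + 23) / 4 = 24/4 = 6.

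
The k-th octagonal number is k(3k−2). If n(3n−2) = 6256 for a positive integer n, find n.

46

Set n(3n−2) = 6256, giving 3n² − 2n − 6256 = 0.
So n = (2 + 274) / 6 = 276/6 = 46.
Check: 46·(3·46 − 2) = 6256. ✓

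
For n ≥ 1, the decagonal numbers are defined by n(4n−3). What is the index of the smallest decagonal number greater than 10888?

53

Solve n(4n−3) > 10888 for integer n.
The largest n with value ≤ 10888 is 52 (since 10660 ≤ 10888 < 11077), so the first above is n = 53, value 11077.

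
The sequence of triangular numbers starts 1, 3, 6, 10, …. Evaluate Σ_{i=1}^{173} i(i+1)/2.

Σ i(i+1)/2 = (Σi² + Σi) / 2 over i = 1..173.
Σi = 15051 and Σi² = 1740899.
(1·1740899 + 1·15051) / 2 = 1755950/2 = 877975.

877975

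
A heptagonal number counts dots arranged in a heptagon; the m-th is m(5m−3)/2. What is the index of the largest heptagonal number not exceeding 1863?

27

Solve n(5n−3)/2 ≤ 1863 for integer n.
n = 27 gives 1782 ≤ 1863, while n = 28 gives 1918 > 1863; so the answer is index 27.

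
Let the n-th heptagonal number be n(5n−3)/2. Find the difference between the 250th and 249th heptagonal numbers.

Consecutive heptagonal numbers differ by 5n − 4: here 5·250 − 4 = 1246.

1246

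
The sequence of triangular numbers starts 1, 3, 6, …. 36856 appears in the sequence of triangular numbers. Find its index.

Set n(n+1)/2 = 36856, giving n² + n − 73712 = 0.
So n = (-1 + 543) / 2 = 542/2 = 271.
Check: 271·272/2 = 36856. ✓

271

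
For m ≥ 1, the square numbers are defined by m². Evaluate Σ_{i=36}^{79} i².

152570

Σ_{i=36}^{79} i² = 167480 − 14910 = 152570.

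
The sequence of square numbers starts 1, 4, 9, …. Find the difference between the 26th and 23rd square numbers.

26² = 676 and 23² = 529.
Difference: 676 − 529 = 147.

147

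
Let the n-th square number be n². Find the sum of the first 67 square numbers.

102510

Σ_{i=1}^{67} i² = 67·68·135/6 = 102510.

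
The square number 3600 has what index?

We need n² = 3600, so n = √3600 = 60.

60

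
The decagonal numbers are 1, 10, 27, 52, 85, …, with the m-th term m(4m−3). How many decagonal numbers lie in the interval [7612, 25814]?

37

The n-th decagonal number is n(4n−3).
Smallest index with value ≥ 7612: n = 44 (giving 7612).
Largest index with value ≤ 25814: n = 80 (giving 25360).
Indices 44 through 80: 37 terms.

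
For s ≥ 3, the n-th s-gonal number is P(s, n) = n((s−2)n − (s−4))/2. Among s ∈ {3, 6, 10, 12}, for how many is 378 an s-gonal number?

s = 3: P(3, 27) = 378. ✓
s = 6: P(6, 14) = 378. ✓
s = 10: P(10, 10) = 370 and P(10, 11) = 451; 378 is not s-gonal.
s = 12: P(12, 9) = 369 and P(12, 10) = 460; 378 is not s-gonal.
Hits: s ∈ {3, 6} → 2.

2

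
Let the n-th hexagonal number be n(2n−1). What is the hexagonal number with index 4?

The 4th hexagonal number is n(2n−1) with n = 4.
4·(2·4 − 1) = 4·7 = 28.

28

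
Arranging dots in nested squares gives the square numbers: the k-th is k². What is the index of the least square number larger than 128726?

Solve n² > 128726 for integer n.
The largest n with value ≤ 128726 is 358 (since 128164 ≤ 128726 < 128881), so the first above is n = 359, value 128881.

359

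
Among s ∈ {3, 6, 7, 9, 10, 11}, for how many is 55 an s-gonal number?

2

s = 3: P(3, 10) = 55. ✓
s = 6: P(6, 5) = 45 and P(6, 6) = 66; 55 is not s-gonal.
s = 7: P(7, 5) = 55. ✓
s = 9: P(9, 4) = 46 and P(9, 5) = 75; 55 is not s-gonal.
s = 10: P(10, 4) = 52 and P(10, 5) = 85; 55 is not s-gonal.
s = 11: P(11, 3) = 30 and P(11, 4) = 58; 55 is not s-gonal.
Hits: s ∈ {3, 7} → 2.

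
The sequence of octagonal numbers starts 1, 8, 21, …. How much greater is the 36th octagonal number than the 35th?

Consecutive octagonal numbers differ by 6n − 5: here 6·36 − 5 = 211.

211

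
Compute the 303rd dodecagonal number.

The 303rd dodecagonal number is n(5n−4) with n = 303.
303·(5·303 − 4) = 303·1511 = 457833.

457833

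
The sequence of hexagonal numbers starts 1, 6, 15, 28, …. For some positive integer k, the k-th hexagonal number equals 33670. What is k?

Set n(2n−1) = 33670, giving 2n² − n − 33670 = 0.
The discriminant is 1 + 8·33670 = 269361, and √269361 = 519.
So n = (1 + 519) / 4 = 520/4 = 130.

130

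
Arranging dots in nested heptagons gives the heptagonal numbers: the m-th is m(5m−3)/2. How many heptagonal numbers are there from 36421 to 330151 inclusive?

243

The n-th heptagonal number is n(5n−3)/2.
Smallest index with value ≥ 36421: n = 121 (giving 36421).
Largest index with value ≤ 330151: n = 363 (giving 328878).
Indices 121 through 363: 243 terms.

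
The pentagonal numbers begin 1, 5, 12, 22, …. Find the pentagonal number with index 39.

2262

The 39th pentagonal number is n(3n−1)/2 with n = 39.
39·(3·39 − 1)/2 = 39·116/2 = 39·58 = 2262.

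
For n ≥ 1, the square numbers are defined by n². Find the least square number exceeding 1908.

Solve n² > 1908 for integer n.
The largest n with value ≤ 1908 is 43 (since 1849 ≤ 1908 < 1936), so the first above is n = 44, value 1936.

1936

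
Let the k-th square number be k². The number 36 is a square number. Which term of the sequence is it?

6

We need n² = 36, so n = √36 = 6.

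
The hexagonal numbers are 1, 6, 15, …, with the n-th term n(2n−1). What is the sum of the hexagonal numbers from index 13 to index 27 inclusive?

12260

Σ i(2i−1) = 2Σi² − Σi over i = 13..27.
Σi = 378 − 78 = 300 and Σi² = 6930 − 650 = 6280.
2·6280 − 1·300 = 12260.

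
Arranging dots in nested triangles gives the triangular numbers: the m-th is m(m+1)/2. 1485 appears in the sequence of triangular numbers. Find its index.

Set n(n+1)/2 = 1485, giving n² + n − 2970 = 0.
So n = (-1 + 109) / 2 = 108/2 = 54.
Check: 54·55/2 = 1485. ✓

54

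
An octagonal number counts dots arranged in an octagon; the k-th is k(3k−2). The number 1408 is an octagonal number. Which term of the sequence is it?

22

Set n(3n−2) = 1408, giving 3n² − 2n − 1408 = 0.
The discriminant is 4 + 12·1408 = 16900, and √16900 = 130.
So n = (2 + 130) / 6 = 132/6 = 22.
Check: 22·(3·22 − 2) = 1408. ✓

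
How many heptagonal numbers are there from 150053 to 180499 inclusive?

The n-th heptagonal number is n(5n−3)/2.
Smallest index with value ≥ 150053: n = 246 (giving 150921).
Largest index with value ≤ 180499: n = 269 (giving 180499).
Indices 246 through 269: 24 terms.

24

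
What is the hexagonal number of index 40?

3160

40·(2·40 − 1) = 40·79 = 3160.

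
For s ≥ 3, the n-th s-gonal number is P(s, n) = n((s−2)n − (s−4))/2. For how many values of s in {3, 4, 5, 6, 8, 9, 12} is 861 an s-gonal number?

2

s = 3: P(3, 41) = 861. ✓
s = 4: P(4, 29) = 841 and P(4, 30) = 900; 861 is not s-gonal.
s = 5: P(5, 24) = 852 and P(5, 25) = 925; 861 is not s-gonal.
s = 6: P(6, 21) = 861. ✓
s = 8: P(8, 17) = 833 and P(8, 18) = 936; 861 is not s-gonal.
s = 9: P(9, 16) = 856 and P(9, 17) = 969; 861 is not s-gonal.
s = 12: P(12, 13) = 793 and P(12, 14) = 924; 861 is not s-gonal.
Hits: s ∈ {3, 6} → 2.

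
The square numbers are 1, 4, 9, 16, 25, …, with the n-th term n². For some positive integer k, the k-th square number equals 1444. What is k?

38

We need n² = 1444, so n = √1444 = 38.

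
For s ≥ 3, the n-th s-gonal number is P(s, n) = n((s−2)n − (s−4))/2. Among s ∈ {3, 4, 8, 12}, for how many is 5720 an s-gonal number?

s = 3: P(3, 106) = 5671 and P(3, 107) = 5778; 5720 is not s-gonal.
s = 4: P(4, 75) = 5625 and P(4, 76) = 5776; 5720 is not s-gonal.
s = 8: P(8, 44) = 5720. ✓
s = 12: P(12, 34) = 5644 and P(12, 35) = 5985; 5720 is not s-gonal.
Hits: s ∈ {8} → 1.

1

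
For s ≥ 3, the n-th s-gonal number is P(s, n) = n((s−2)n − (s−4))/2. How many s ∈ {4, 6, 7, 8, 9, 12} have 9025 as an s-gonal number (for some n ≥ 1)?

1

s = 4: P(4, 95) = 9025. ✓
s = 6: P(6, 67) = 8911 and P(6, 68) = 9180; 9025 is not s-gonal.
s = 7: P(7, 60) = 8910 and P(7, 61) = 9211; 9025 is not s-gonal.
s = 8: P(8, 55) = 8965 and P(8, 56) = 9296; 9025 is not s-gonal.
s = 9: P(9, 51) = 8976 and P(9, 52) = 9334; 9025 is not s-gonal.
s = 12: P(12, 42) = 8652 and P(12, 43) = 9073; 9025 is not s-gonal.
Hits: s ∈ {4} → 1.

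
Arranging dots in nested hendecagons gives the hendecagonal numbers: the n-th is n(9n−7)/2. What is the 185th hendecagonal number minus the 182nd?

4944

185·(9·185 − 7)/2 = 153365 and 182·(9·182 − 7)/2 = 148421.
Difference: 153365 − 148421 = 4944.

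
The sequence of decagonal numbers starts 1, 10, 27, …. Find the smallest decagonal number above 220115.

220195

Solve n(4n−3) > 220115 for integer n.
The largest n with value ≤ 220115 is 234 (since 218322 ≤ 220115 < 220195), so the first above is n = 235, value 220195.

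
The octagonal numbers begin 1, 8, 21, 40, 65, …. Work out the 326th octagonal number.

318176

326·(3·326 − 2) = 326·976 = 318176.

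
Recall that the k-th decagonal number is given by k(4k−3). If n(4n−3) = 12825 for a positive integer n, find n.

57

Set n(4n−3) = 12825, giving 4n² − 3n − 12825 = 0.
So n = (3 + 453) / 8 = 456/8 = 57.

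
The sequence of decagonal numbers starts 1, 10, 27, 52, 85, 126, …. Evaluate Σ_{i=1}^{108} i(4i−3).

Σ i(4i−3) = 4Σi² − 3Σi over i = 1..108.
Σi = 5886 and Σi² = 425754.
4·425754 − 3·5886 = 1685358.

1685358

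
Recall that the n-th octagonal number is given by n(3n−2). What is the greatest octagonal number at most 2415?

Solve n(3n−2) ≤ 2415 for integer n.
n = 28 gives 2296 ≤ 2415, while n = 29 gives 2465 > 2415; so the answer is 2296.

2296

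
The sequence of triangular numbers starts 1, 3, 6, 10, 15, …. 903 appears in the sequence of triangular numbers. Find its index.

Set n(n+1)/2 = 903, giving n² + n − 1806 = 0.
So n = (-1 + 85) / 2 = 84/2 = 42.

42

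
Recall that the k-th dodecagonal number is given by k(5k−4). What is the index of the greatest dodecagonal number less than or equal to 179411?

189

Solve n(5n−4) ≤ 179411 for integer n.
n = 189 gives 177849 ≤ 179411, while n = 190 gives 179740 > 179411; so the answer is index 189.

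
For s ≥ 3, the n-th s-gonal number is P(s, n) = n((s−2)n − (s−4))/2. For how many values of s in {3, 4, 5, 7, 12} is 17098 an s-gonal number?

s = 3: P(3, 184) = 17020 and P(3, 185) = 17205; 17098 is not s-gonal.
s = 4: P(4, 130) = 16900 and P(4, 131) = 17161; 17098 is not s-gonal.
s = 5: P(5, 106) = 16801 and P(5, 107) = 17120; 17098 is not s-gonal.
s = 7: P(7, 83) = 17098. ✓
s = 12: P(12, 58) = 16588 and P(12, 59) = 17169; 17098 is not s-gonal.
Hits: s ∈ {7} → 1.

1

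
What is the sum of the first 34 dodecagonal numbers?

66045

Σ i(5i−4) = 5Σi² − 4Σi over i = 1..34.
Σi = 595 and Σi² = 13685.
5·13685 − 4·595 = 66045.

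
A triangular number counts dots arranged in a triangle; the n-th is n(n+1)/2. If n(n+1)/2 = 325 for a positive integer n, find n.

25

Set n(n+1)/2 = 325, giving n² + n − 650 = 0.
The discriminant is 1 + 8·325 = 2601, and √2601 = 51.
So n = (-1 + 51) / 2 = 50/2 = 25.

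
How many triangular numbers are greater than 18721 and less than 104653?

263

The n-th triangular number is n(n+1)/2.
Smallest index with value > 18721: n = 194 (giving 18915).
Largest index with value < 104653: n = 456 (giving 104196).
Indices 194 through 456: 263 terms.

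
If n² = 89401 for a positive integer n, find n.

299

We need n² = 89401, so n = √89401 = 299.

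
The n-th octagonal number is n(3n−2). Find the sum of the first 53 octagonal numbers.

150255

Σ i(3i−2) = 3Σi² − 2Σi over i = 1..53.
Σi = 1431 and Σi² = 51039.
3·51039 − 2·1431 = 150255.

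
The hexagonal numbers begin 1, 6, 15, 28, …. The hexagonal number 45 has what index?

5

Set n(2n−1) = 45, giving 2n² − n − 45 = 0.
The discriminant is 1 + 8·45 = 361, and √361 = 19.
So n = (1 + 19) / 4 = 20/4 = 5.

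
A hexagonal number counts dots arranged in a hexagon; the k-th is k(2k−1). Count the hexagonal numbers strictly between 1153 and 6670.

33

The n-th hexagonal number is n(2n−1).
Smallest index with value > 1153: n = 25 (giving 1225).
Largest index with value < 6670: n = 57 (giving 6441).
Indices 25 through 57: 33 terms.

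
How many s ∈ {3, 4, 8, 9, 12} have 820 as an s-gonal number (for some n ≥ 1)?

1

s = 3: P(3, 40) = 820. ✓
s = 4: P(4, 28) = 784 and P(4, 29) = 841; 820 is not s-gonal.
s = 8: P(8, 16) = 736 and P(8, 17) = 833; 820 is not s-gonal.
s = 9: P(9, 15) = 750 and P(9, 16) = 856; 820 is not s-gonal.
s = 12: P(12, 13) = 793 and P(12, 14) = 924; 820 is not s-gonal.
Hits: s ∈ {3} → 1.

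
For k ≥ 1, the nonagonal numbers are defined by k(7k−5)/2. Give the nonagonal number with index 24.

1956

The 24th nonagonal number is n(7n−5)/2 with n = 24.
24·(7·24 − 5)/2 = 24·163/2 = 1956.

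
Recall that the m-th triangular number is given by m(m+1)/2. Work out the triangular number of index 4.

10

The 4th triangular number is n(n+1)/2 with n = 4.
4·5/2 = 20/2 = 10.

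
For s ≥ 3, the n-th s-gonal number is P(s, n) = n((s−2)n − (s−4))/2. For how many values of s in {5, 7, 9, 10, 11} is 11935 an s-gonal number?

1

s = 5: P(5, 89) = 11837 and P(5, 90) = 12105; 11935 is not s-gonal.
s = 7: P(7, 69) = 11799 and P(7, 70) = 12145; 11935 is not s-gonal.
s = 9: P(9, 58) = 11629 and P(9, 59) = 12036; 11935 is not s-gonal.
s = 10: P(10, 55) = 11935. ✓
s = 11: P(11, 51) = 11526 and P(11, 52) = 11986; 11935 is not s-gonal.
Hits: s ∈ {10} → 1.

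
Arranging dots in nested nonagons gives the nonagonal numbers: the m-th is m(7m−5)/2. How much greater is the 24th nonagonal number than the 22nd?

317

24·(7·24 − 5)/2 = 1956 and 22·(7·22 − 5)/2 = 1639.
Difference: 1956 − 1639 = 317.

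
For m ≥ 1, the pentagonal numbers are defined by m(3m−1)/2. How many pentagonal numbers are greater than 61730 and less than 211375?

172

The n-th pentagonal number is n(3n−1)/2.
Smallest index with value > 61730: n = 204 (giving 62322).
Largest index with value < 211375: n = 375 (giving 210750).
Indices 204 through 375: 172 terms.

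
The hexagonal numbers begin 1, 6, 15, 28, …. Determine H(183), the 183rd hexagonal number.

66795

The 183rd hexagonal number is n(2n−1) with n = 183.
183·(2·183 − 1) = 183·365 = 66795.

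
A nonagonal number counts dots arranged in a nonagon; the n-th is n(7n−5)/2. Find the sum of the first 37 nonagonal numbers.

59755

Σ i(7i−5)/2 = (7Σi² − 5Σi) / 2 over i = 1..37.
Σi = 703 and Σi² = 17575.
(7·17575 − 5·703) / 2 = 119510/2 = 59755.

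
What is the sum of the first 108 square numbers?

Σ_{i=1}^{108} i² = 108·109·217/6 = 425754.

425754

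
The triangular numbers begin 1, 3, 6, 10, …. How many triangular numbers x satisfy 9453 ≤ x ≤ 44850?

163

The n-th triangular number is n(n+1)/2.
Smallest index with value ≥ 9453: n = 137 (giving 9453).
Largest index with value ≤ 44850: n = 299 (giving 44850).
Indices 137 through 299: 163 terms.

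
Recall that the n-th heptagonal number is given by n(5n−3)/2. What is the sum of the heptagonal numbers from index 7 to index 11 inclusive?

970

Σ i(5i−3)/2 = (5Σi² − 3Σi) / 2 over i = 7..11.
Σi = 66 − 21 = 45 and Σi² = 506 − 91 = 415.
(5·415 − 3·45) / 2 = 1940/2 = 970.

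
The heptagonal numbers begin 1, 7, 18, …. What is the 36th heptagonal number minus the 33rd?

513

36·(5·36 − 3)/2 = 3186 and 33·(5·33 − 3)/2 = 2673.
Difference: 3186 − 2673 = 513.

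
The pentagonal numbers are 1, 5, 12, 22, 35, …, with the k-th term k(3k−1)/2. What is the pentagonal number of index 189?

53487

The 189th pentagonal number is n(3n−1)/2 with n = 189.
189·(3·189 − 1)/2 = 189·566/2 = 189·283 = 53487.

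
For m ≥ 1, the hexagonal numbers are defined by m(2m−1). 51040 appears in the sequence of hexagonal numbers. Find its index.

160

Set n(2n−1) = 51040, giving 2n² − n − 51040 = 0.
So n = (1 + 639) / 4 = 640/4 = 160.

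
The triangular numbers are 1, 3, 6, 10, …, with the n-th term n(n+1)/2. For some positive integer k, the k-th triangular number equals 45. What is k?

Set n(n+1)/2 = 45, giving n² + n − 90 = 0.
The discriminant is 1 + 8·45 = 361, and √361 = 19.
So n = (-1 + 19) / 2 = 18/2 = 9.
Check: 9·10/2 = 45. ✓

9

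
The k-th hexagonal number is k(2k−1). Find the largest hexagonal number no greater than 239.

231

Solve n(2n−1) ≤ 239 for integer n.
n = 11 gives 231 ≤ 239, while n = 12 gives 276 > 239; so the answer is 231.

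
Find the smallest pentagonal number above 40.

51

Solve n(3n−1)/2 > 40 for integer n.
The largest n with value ≤ 40 is 5 (since 35 ≤ 40 < 51), so the first above is n = 6, value 51.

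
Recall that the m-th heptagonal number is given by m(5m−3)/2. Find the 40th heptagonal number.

3940

The 40th heptagonal number is n(5n−3)/2 with n = 40.
40·(5·40 − 3)/2 = 40·197/2 = 3940.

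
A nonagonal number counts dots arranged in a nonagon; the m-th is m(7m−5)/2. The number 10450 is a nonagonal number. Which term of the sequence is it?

55

Set n(7n−5)/2 = 10450, giving 7n² − 5n − 20900 = 0.
So n = (5 + 765) / 14 = 770/14 = 55.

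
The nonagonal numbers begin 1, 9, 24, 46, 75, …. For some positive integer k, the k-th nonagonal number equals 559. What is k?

Set n(7n−5)/2 = 559, giving 7n² − 5n − 1118 = 0.
So n = (5 + 177) / 14 = 182/14 = 13.
Check: 13·(7·13 − 5)/2 = 559. ✓

13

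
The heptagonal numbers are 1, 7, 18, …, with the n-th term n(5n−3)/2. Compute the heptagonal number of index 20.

970

The 20th heptagonal number is n(5n−3)/2 with n = 20.
20·(5·20 − 3)/2 = 20·97/2 = 970.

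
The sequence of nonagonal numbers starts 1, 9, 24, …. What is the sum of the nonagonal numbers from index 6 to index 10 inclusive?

1055

Σ i(7i−5)/2 = (7Σi² − 5Σi) / 2 over i = 6..10.
Σi = 55 − 15 = 40 and Σi² = 385 − 55 = 330.
(7·330 − 5·40) / 2 = 2110/2 = 1055.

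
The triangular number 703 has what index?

37

Set n(n+1)/2 = 703, giving n² + n − 1406 = 0.
The discriminant is 1 + 8·703 = 5625, and √5625 = 75.
So n = (-1 + 75) / 2 = 74/2 = 37.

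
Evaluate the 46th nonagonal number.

The 46th nonagonal number is n(7n−5)/2 with n = 46.
46·(7·46 − 5)/2 = 46·317/2 = 7291.

7291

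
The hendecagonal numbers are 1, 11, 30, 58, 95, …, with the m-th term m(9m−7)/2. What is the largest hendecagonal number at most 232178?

Solve n(9n−7)/2 ≤ 232178 for integer n.
n = 227 gives 231086 ≤ 232178, while n = 228 gives 233130 > 232178; so the answer is 231086.

231086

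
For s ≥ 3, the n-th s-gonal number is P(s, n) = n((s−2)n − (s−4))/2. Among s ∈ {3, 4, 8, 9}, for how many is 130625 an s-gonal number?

s = 3: P(3, 510) = 130305 and P(3, 511) = 130816; 130625 is not s-gonal.
s = 4: P(4, 361) = 130321 and P(4, 362) = 131044; 130625 is not s-gonal.
s = 8: P(8, 209) = 130625. ✓
s = 9: P(9, 193) = 129889 and P(9, 194) = 131241; 130625 is not s-gonal.
Hits: s ∈ {8} → 1.

1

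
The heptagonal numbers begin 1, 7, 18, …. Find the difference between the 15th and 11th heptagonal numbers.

15·(5·15 − 3)/2 = 540 and 11·(5·11 − 3)/2 = 286.
Difference: 540 − 286 = 254.

254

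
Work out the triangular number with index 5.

5·6/2 = 30/2 = 15.

15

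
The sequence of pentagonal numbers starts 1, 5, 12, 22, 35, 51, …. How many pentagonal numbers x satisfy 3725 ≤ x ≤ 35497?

The n-th pentagonal number is n(3n−1)/2.
Smallest index with value ≥ 3725: n = 50 (giving 3725).
Largest index with value ≤ 35497: n = 154 (giving 35497).
Indices 50 through 154: 105 terms.

105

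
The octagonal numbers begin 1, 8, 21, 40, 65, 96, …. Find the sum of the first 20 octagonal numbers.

8190

Σ i(3i−2) = 3Σi² − 2Σi over i = 1..20.
Σi = 210 and Σi² = 2870.
3·2870 − 2·210 = 8190.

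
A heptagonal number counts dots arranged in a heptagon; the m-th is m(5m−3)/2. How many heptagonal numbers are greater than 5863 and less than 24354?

50

The n-th heptagonal number is n(5n−3)/2.
Smallest index with value > 5863: n = 49 (giving 5929).
Largest index with value < 24354: n = 98 (giving 23863).
Indices 49 through 98: 50 terms.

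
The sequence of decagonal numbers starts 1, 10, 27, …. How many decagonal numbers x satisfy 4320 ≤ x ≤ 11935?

22

The n-th decagonal number is n(4n−3).
Smallest index with value ≥ 4320: n = 34 (giving 4522).
Largest index with value ≤ 11935: n = 55 (giving 11935).
Indices 34 through 55: 22 terms.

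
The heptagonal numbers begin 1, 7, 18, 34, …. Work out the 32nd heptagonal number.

32·(5·32 − 3)/2 = 32·157/2 = 2512.

2512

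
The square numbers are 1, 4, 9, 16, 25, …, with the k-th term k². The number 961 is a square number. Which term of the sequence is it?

31

We need n² = 961, so n = √961 = 31.
Check: 31² = 961. ✓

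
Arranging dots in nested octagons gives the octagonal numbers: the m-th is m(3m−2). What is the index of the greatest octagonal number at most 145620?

220

Solve n(3n−2) ≤ 145620 for integer n.
n = 220 gives 144760 ≤ 145620, while n = 221 gives 146081 > 145620; so the answer is index 220.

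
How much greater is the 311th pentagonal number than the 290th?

18921

311·(3·311 − 1)/2 = 144926 and 290·(3·290 − 1)/2 = 126005.
Difference: 144926 − 126005 = 18921.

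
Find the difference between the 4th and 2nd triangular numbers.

7

4·5/2 = 10 and 2·3/2 = 3.
Difference: 10 − 3 = 7.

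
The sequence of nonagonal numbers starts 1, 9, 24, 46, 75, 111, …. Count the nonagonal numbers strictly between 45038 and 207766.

130

The n-th nonagonal number is n(7n−5)/2.
Smallest index with value > 45038: n = 114 (giving 45201).
Largest index with value < 207766: n = 243 (giving 206064).
Indices 114 through 243: 130 terms.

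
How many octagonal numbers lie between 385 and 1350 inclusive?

10

The n-th octagonal number is n(3n−2).
Smallest index with value ≥ 385: n = 12 (giving 408).
Largest index with value ≤ 1350: n = 21 (giving 1281).
Indices 12 through 21: 10 terms.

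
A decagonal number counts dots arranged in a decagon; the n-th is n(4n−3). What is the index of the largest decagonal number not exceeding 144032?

Solve n(4n−3) ≤ 144032 for integer n.
n = 190 gives 143830 ≤ 144032, while n = 191 gives 145351 > 144032; so the answer is index 190.

190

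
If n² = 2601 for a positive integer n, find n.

51

We need n² = 2601, so n = √2601 = 51.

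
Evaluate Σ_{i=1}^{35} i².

Σ_{i=1}^{35} i² = 35·36·71/6 = 14910.

14910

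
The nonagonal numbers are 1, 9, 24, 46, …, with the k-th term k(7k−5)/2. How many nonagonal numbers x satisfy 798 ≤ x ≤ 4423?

20

The n-th nonagonal number is n(7n−5)/2.
Smallest index with value ≥ 798: n = 16 (giving 856).
Largest index with value ≤ 4423: n = 35 (giving 4200).
Indices 16 through 35: 20 terms.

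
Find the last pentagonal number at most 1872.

Solve n(3n−1)/2 ≤ 1872 for integer n.
n = 35 gives 1820 ≤ 1872, while n = 36 gives 1926 > 1872; so the answer is 1820.

1820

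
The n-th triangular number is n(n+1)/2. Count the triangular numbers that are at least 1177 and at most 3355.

The n-th triangular number is n(n+1)/2.
Smallest index with value ≥ 1177: n = 49 (giving 1225).
Largest index with value ≤ 3355: n = 81 (giving 3321).
Indices 49 through 81: 33 terms.

33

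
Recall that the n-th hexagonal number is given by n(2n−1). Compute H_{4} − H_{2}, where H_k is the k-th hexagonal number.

22

4·(2·4 − 1) = 28 and 2·(2·2 − 1) = 6.
Difference: 28 − 6 = 22.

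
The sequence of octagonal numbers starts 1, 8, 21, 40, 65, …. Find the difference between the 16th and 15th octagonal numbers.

91

Consecutive octagonal numbers differ by 6n − 5: here 6·16 − 5 = 91.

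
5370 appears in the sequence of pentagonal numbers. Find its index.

Set n(3n−1)/2 = 5370, giving 3n² − n − 10740 = 0.
So n = (1 + 359) / 6 = 360/6 = 60.
Check: 60·(3·60 − 1)/2 = 5370. ✓

60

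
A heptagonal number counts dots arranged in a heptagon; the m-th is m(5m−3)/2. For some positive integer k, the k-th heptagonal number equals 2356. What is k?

31

Set n(5n−3)/2 = 2356, giving 5n² − 3n − 4712 = 0.
So n = (3 + 307) / 10 = 310/10 = 31.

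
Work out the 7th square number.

The 7th square number is n² with n = 7.
7² = 49.

49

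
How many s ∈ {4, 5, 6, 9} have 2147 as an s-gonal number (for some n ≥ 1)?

1

s = 4: P(4, 46) = 2116 and P(4, 47) = 2209; 2147 is not s-gonal.
s = 5: P(5, 38) = 2147. ✓
s = 6: P(6, 33) = 2145 and P(6, 34) = 2278; 2147 is not s-gonal.
s = 9: P(9, 25) = 2125 and P(9, 26) = 2301; 2147 is not s-gonal.
Hits: s ∈ {5} → 1.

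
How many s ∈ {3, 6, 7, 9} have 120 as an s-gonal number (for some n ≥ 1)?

2

s = 3: P(3, 15) = 120. ✓
s = 6: P(6, 8) = 120. ✓
s = 7: P(7, 7) = 112 and P(7, 8) = 148; 120 is not s-gonal.
s = 9: P(9, 6) = 111 and P(9, 7) = 154; 120 is not s-gonal.
Hits: s ∈ {3, 6} → 2.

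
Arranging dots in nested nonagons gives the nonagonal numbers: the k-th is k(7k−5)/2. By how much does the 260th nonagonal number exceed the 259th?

Consecutive nonagonal numbers differ by 7n − 6: here 7·260 − 6 = 1814.

1814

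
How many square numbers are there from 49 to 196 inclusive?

The n-th square number is n².
Smallest index with value ≥ 49: n = 7 (giving 49).
Largest index with value ≤ 196: n = 14 (giving 196).
Indices 7 through 14: 8 terms.

8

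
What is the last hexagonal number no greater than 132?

120

Solve n(2n−1) ≤ 132 for integer n.
n = 8 gives 120 ≤ 132, while n = 9 gives 153 > 132; so the answer is 120.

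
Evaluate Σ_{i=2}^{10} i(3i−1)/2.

549

Σ i(3i−1)/2 = (3Σi² − Σi) / 2 over i = 2..10.
Σi = 55 − 1 = 54 and Σi² = 385 − 1 = 384.
(3·384 − 1·54) / 2 = 1098/2 = 549.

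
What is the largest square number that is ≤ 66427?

Solve n² ≤ 66427 for integer n.
n = 257 gives 66049 ≤ 66427, while n = 258 gives 66564 > 66427; so the answer is 66049.

66049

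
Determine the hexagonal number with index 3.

The 3rd hexagonal number is n(2n−1) with n = 3.
3·(2·3 − 1) = 3·5 = 15.

15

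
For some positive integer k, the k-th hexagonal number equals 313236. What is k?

396

Set n(2n−1) = 313236, giving 2n² − n − 313236 = 0.
The discriminant is 1 + 8·313236 = 2505889, and √2505889 = 1583.
So n = (1 + 1583) / 4 = 1584/4 = 396.
Check: 396·(2·396 − 1) = 313236. ✓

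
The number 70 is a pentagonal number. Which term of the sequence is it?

Set n(3n−1)/2 = 70, giving 3n² − n − 140 = 0.
The discriminant is 1 + 24·70 = 1681, and √1681 = 41.
So n = (1 + 41) / 6 = 42/6 = 7.

7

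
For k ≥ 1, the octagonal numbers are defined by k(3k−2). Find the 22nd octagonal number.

The 22nd octagonal number is n(3n−2) with n = 22.
22·(3·22 − 2) = 22·64 = 1408.

1408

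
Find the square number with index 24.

The 24th square number is n² with n = 24.
24² = 576.

576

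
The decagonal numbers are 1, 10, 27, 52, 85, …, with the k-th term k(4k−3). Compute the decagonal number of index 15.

15·(4·15 − 3) = 15·57 = 855.

855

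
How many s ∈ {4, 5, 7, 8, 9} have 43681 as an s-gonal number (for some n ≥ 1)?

2

s = 4: P(4, 209) = 43681. ✓
s = 5: P(5, 170) = 43265 and P(5, 171) = 43776; 43681 is not s-gonal.
s = 7: P(7, 132) = 43362 and P(7, 133) = 44023; 43681 is not s-gonal.
s = 8: P(8, 121) = 43681. ✓
s = 9: P(9, 112) = 43624 and P(9, 113) = 44409; 43681 is not s-gonal.
Hits: s ∈ {4, 8} → 2.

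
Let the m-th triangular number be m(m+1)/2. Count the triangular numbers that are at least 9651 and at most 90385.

The n-th triangular number is n(n+1)/2.
Smallest index with value ≥ 9651: n = 139 (giving 9730).
Largest index with value ≤ 90385: n = 424 (giving 90100).
Indices 139 through 424: 286 terms.

286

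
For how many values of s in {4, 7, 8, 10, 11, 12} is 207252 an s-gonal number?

1

s = 4: P(4, 455) = 207025 and P(4, 456) = 207936; 207252 is not s-gonal.
s = 7: P(7, 288) = 206928 and P(7, 289) = 208369; 207252 is not s-gonal.
s = 8: P(8, 263) = 206981 and P(8, 264) = 208560; 207252 is not s-gonal.
s = 10: P(10, 228) = 207252. ✓
s = 11: P(11, 214) = 205333 and P(11, 215) = 207260; 207252 is not s-gonal.
s = 12: P(12, 203) = 205233 and P(12, 204) = 207264; 207252 is not s-gonal.
Hits: s ∈ {10} → 1.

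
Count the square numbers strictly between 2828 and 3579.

The n-th square number is n².
Smallest index with value > 2828: n = 54 (giving 2916).
Largest index with value < 3579: n = 59 (giving 3481).
Indices 54 through 59: 6 terms.

6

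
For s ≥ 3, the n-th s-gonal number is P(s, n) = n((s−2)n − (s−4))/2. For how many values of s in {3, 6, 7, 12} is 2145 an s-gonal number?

s = 3: P(3, 65) = 2145. ✓
s = 6: P(6, 33) = 2145. ✓
s = 7: P(7, 29) = 2059 and P(7, 30) = 2205; 2145 is not s-gonal.
s = 12: P(12, 21) = 2121 and P(12, 22) = 2332; 2145 is not s-gonal.
Hits: s ∈ {3, 6} → 2.

2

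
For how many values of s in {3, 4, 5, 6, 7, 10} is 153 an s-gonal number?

2

s = 3: P(3, 17) = 153. ✓
s = 4: P(4, 12) = 144 and P(4, 13) = 169; 153 is not s-gonal.
s = 5: P(5, 10) = 145 and P(5, 11) = 176; 153 is not s-gonal.
s = 6: P(6, 9) = 153. ✓
s = 7: P(7, 8) = 148 and P(7, 9) = 189; 153 is not s-gonal.
s = 10: P(10, 6) = 126 and P(10, 7) = 175; 153 is not s-gonal.
Hits: s ∈ {3, 6} → 2.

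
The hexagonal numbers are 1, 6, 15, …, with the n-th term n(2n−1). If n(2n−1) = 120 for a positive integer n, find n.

8

Set n(2n−1) = 120, giving 2n² − n − 120 = 0.
The discriminant is 1 + 8·120 = 961, and √961 = 31.
So n = (1 + 31) / 4 = 32/4 = 8.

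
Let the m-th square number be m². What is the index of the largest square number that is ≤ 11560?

107

Solve n² ≤ 11560 for integer n.
n = 107 gives 11449 ≤ 11560, while n = 108 gives 11664 > 11560; so the answer is index 107.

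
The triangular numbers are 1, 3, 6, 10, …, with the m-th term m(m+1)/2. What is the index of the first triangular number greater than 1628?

57

Solve n(n+1)/2 > 1628 for integer n.
The largest n with value ≤ 1628 is 56 (since 1596 ≤ 1628 < 1653), so the first above is n = 57, value 1653.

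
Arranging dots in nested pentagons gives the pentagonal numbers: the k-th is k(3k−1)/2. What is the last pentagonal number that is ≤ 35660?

35497

Solve n(3n−1)/2 ≤ 35660 for integer n.
n = 154 gives 35497 ≤ 35660, while n = 155 gives 35960 > 35660; so the answer is 35497.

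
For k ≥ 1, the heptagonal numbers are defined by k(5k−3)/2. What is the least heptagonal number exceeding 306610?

Solve n(5n−3)/2 > 306610 for integer n.
The largest n with value ≤ 306610 is 350 (since 305725 ≤ 306610 < 307476), so the first above is n = 351, value 307476.

307476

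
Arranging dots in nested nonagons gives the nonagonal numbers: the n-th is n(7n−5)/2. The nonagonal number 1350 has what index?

Set n(7n−5)/2 = 1350, giving 7n² − 5n − 2700 = 0.
So n = (5 + 275) / 14 = 280/14 = 20.
Check: 20·(7·20 − 5)/2 = 1350. ✓

20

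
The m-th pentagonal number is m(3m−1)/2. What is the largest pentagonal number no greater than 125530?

125137

Solve n(3n−1)/2 ≤ 125530 for integer n.
n = 289 gives 125137 ≤ 125530, while n = 290 gives 126005 > 125530; so the answer is 125137.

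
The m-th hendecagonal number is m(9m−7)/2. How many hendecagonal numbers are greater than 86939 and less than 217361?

81

The n-th hendecagonal number is n(9n−7)/2.
Smallest index with value > 86939: n = 140 (giving 87710).
Largest index with value < 217361: n = 220 (giving 217030).
Indices 140 through 220: 81 terms.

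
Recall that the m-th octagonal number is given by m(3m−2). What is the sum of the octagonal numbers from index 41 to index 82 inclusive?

Σ i(3i−2) = 3Σi² − 2Σi over i = 41..82.
Σi = 3403 − 820 = 2583 and Σi² = 187165 − 22140 = 165025.
3·165025 − 2·2583 = 489909.

489909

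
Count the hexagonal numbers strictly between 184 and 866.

12

The n-th hexagonal number is n(2n−1).
Smallest index with value > 184: n = 10 (giving 190).
Largest index with value < 866: n = 21 (giving 861).
Indices 10 through 21: 12 terms.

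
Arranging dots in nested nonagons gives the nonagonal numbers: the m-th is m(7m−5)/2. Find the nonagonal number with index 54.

The 54th nonagonal number is n(7n−5)/2 with n = 54.
54·(7·54 − 5)/2 = 54·373/2 = 10071.

10071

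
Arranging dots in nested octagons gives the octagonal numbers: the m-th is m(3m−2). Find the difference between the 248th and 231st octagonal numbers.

24395

248·(3·248 − 2) = 184016 and 231·(3·231 − 2) = 159621.
Difference: 184016 − 159621 = 24395.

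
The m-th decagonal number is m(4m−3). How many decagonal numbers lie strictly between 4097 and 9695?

17

The n-th decagonal number is n(4n−3).
Smallest index with value > 4097: n = 33 (giving 4257).
Largest index with value < 9695: n = 49 (giving 9457).
Indices 33 through 49: 17 terms.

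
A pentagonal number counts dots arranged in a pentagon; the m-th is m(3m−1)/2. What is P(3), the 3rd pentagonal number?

12

The 3rd pentagonal number is n(3n−1)/2 with n = 3.
3·(3·3 − 1)/2 = 3·8/2 = 3·4 = 12.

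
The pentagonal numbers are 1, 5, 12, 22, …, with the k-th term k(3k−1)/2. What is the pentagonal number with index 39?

39·(3·39 − 1)/2 = 39·116/2 = 39·58 = 2262.

2262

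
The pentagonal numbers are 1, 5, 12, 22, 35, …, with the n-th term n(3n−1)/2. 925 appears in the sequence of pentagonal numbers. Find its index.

Set n(3n−1)/2 = 925, giving 3n² − n − 1850 = 0.
The discriminant is 1 + 24·925 = 22201, and √22201 = 149.
So n = (1 + 149) / 6 = 150/6 = 25.
Check: 25·(3·25 − 1)/2 = 925. ✓

25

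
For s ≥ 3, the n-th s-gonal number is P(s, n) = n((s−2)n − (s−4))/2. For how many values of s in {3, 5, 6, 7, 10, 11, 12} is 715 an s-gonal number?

2

s = 3: P(3, 37) = 703 and P(3, 38) = 741; 715 is not s-gonal.
s = 5: P(5, 22) = 715. ✓
s = 6: P(6, 19) = 703 and P(6, 20) = 780; 715 is not s-gonal.
s = 7: P(7, 17) = 697 and P(7, 18) = 783; 715 is not s-gonal.
s = 10: P(10, 13) = 637 and P(10, 14) = 742; 715 is not s-gonal.
s = 11: P(11, 13) = 715. ✓
s = 12: P(12, 12) = 672 and P(12, 13) = 793; 715 is not s-gonal.
Hits: s ∈ {5, 11} → 2.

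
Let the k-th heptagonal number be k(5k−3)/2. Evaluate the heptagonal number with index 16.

616

The 16th heptagonal number is n(5n−3)/2 with n = 16.
16·(5·16 − 3)/2 = 16·77/2 = 616.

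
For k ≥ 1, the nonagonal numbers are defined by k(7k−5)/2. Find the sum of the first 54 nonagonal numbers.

Σ i(7i−5)/2 = (7Σi² − 5Σi) / 2 over i = 1..54.
Σi = 1485 and Σi² = 53955.
(7·53955 − 5·1485) / 2 = 370260/2 = 185130.

185130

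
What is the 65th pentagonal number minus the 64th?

Consecutive pentagonal numbers differ by 3n − 2: here 3·65 − 2 = 193.

193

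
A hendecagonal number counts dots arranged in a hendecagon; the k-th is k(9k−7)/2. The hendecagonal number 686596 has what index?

Set n(9n−7)/2 = 686596, giving 9n² − 7n − 1373192 = 0.
The discriminant is 49 + 72·686596 = 49434961, and √49434961 = 7031.
So n = (7 + 7031) / 18 = 7038/18 = 391.

391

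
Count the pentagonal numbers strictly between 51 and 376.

9

The n-th pentagonal number is n(3n−1)/2.
Smallest index with value > 51: n = 7 (giving 70).
Largest index with value < 376: n = 15 (giving 330).
Indices 7 through 15: 9 terms.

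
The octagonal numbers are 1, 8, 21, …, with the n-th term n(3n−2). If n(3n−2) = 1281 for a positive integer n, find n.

21

Set n(3n−2) = 1281, giving 3n² − 2n − 1281 = 0.
So n = (2 + 124) / 6 = 126/6 = 21.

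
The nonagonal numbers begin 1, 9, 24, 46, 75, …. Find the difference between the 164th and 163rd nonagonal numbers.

1142

Consecutive nonagonal numbers differ by 7n − 6: here 7·164 − 6 = 1142.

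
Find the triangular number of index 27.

378

27·28/2 = 756/2 = 378.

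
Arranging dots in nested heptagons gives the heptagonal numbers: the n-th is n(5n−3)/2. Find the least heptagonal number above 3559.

Solve n(5n−3)/2 > 3559 for integer n.
The largest n with value ≤ 3559 is 38 (since 3553 ≤ 3559 < 3744), so the first above is n = 39, value 3744.

3744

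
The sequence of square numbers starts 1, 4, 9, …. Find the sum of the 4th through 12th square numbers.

Σ_{i=4}^{12} i² = 650 − 14 = 636.

636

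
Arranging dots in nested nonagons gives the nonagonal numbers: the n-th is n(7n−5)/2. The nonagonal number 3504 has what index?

Set n(7n−5)/2 = 3504, giving 7n² − 5n − 7008 = 0.
The discriminant is 25 + 56·3504 = 196249, and √196249 = 443.
So n = (5 + 443) / 14 = 448/14 = 32.

32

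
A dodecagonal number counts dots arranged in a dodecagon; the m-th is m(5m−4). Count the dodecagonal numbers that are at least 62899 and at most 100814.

The n-th dodecagonal number is n(5n−4).
Smallest index with value ≥ 62899: n = 113 (giving 63393).
Largest index with value ≤ 100814: n = 142 (giving 100252).
Indices 113 through 142: 30 terms.

30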